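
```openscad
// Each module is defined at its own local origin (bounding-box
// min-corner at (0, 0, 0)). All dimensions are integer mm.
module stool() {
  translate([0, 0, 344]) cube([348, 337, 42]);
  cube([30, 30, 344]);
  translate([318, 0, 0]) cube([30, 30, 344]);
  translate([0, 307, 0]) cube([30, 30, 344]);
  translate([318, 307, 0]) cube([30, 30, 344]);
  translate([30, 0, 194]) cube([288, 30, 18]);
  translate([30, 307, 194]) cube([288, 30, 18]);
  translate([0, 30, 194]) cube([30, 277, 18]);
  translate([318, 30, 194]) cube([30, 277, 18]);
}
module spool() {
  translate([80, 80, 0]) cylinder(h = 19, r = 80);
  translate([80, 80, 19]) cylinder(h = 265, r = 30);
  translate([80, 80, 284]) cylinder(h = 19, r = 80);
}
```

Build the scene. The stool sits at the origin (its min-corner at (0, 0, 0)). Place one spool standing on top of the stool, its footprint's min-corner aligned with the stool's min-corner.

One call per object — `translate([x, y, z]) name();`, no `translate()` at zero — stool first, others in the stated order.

stool();
translate([0, 0, 386]) spool();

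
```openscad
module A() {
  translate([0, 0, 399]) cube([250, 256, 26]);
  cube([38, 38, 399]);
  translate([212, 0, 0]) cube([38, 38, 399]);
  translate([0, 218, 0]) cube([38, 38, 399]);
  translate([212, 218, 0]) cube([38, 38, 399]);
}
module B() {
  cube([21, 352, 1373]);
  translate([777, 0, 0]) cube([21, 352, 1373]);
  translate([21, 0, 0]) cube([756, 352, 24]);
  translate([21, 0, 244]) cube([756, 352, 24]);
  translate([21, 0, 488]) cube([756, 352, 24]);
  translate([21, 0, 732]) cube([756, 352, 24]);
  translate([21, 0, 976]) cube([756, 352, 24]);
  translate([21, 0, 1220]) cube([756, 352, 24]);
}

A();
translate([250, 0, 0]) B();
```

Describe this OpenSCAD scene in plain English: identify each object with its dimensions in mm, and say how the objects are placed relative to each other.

A is a four-legged stool. The seat is 250×256 mm, 26 mm thick, top at z = 425 mm. It stands on four square legs, each 38×38 mm in cross-section, from z = 0 to the seat underside, each flush with a corner of the seat.

B is an open bookshelf. Two side panels, each 21 mm thick, 352 mm deep and 1373 mm tall, stand 798 mm apart (outside-to-outside). Between them sit 6 shelves, each 24 mm thick and 352 mm deep, spanning the full gap between the sides. The bottom shelf rests on the floor (its underside at z = 0) and the clear gap between one shelf's top and the next shelf's underside is 220 mm.

The bookshelf is against the stool's +x side, with their −y faces flush.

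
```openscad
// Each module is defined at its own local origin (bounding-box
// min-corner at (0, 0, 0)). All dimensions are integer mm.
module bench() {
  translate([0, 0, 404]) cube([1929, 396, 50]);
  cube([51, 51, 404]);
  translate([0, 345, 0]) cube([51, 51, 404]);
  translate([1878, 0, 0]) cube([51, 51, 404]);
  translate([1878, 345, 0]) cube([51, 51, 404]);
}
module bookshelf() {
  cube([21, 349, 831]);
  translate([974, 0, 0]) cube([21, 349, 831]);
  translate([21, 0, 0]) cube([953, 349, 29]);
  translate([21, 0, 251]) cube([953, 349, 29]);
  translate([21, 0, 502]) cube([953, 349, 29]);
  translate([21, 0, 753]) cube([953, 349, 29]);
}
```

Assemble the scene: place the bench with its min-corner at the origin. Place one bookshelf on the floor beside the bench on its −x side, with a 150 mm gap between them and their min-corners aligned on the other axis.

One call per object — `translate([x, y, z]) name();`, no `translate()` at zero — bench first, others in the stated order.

bench();
translate([-1145, 0, 0]) bookshelf();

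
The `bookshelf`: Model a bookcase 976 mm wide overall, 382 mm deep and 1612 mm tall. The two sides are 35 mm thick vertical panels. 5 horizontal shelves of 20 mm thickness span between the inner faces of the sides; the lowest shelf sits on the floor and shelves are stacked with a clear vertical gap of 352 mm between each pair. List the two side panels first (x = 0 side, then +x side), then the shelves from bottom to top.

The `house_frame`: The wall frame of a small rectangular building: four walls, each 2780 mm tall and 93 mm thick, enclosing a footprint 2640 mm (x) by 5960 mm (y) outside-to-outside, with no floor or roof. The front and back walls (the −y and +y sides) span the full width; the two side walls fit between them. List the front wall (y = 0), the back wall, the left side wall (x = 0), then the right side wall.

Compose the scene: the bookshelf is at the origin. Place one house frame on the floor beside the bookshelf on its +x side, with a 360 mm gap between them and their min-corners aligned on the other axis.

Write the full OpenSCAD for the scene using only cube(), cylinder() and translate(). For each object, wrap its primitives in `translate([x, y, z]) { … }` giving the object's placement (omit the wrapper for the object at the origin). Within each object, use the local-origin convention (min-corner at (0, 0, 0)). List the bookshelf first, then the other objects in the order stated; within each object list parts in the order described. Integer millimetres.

cube([35, 382, 1612]);
translate([941, 0, 0]) cube([35, 382, 1612]);
translate([35, 0, 0]) cube([906, 382, 20]);
translate([35, 0, 372]) cube([906, 382, 20]);
translate([35, 0, 744]) cube([906, 382, 20]);
translate([35, 0, 1116]) cube([906, 382, 20]);
translate([35, 0, 1488]) cube([906, 382, 20]);
translate([1336, 0, 0]) {
  cube([2640, 93, 2780]);
  translate([0, 5867, 0]) cube([2640, 93, 2780]);
  translate([0, 93, 0]) cube([93, 5774, 2780]);
  translate([2547, 93, 0]) cube([93, 5774, 2780]);
}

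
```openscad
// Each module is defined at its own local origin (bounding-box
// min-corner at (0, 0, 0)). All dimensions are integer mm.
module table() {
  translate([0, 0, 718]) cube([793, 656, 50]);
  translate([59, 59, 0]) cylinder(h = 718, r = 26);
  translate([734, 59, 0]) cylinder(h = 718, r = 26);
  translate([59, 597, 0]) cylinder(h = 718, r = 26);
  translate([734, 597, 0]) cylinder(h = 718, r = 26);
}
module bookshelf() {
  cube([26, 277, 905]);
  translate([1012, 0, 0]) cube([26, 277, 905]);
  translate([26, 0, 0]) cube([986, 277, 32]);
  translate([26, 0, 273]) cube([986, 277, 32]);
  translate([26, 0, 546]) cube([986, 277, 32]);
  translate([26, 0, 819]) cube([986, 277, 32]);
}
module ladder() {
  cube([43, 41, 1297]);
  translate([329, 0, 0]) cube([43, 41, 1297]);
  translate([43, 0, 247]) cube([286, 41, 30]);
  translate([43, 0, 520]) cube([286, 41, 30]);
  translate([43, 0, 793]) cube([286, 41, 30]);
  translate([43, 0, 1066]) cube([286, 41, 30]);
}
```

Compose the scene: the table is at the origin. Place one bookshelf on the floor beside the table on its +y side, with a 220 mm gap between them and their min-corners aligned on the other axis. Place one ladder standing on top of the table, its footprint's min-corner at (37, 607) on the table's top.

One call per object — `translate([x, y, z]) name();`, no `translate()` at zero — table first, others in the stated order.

table();
translate([0, 876, 0]) bookshelf();
translate([37, 607, 768]) ladder();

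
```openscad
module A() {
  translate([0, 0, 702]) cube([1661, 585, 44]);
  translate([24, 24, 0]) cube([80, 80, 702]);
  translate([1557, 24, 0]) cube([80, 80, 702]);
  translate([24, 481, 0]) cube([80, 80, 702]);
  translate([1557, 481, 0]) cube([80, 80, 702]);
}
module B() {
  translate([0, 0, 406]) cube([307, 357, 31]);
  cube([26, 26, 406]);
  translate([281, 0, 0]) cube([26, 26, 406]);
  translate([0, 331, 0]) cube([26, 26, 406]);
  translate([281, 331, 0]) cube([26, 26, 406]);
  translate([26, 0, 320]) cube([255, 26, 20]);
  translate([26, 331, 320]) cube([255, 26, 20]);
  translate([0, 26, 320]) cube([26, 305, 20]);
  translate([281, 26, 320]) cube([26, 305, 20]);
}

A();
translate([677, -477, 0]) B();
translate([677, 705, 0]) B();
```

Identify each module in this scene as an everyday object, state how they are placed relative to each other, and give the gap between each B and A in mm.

Each stool's nearest face is 120 mm from the table's bounding box.

A is a table. B is a stool. Two stools sit around the table at the −y, +y sides. The gap between each stool and the table is 120 mm.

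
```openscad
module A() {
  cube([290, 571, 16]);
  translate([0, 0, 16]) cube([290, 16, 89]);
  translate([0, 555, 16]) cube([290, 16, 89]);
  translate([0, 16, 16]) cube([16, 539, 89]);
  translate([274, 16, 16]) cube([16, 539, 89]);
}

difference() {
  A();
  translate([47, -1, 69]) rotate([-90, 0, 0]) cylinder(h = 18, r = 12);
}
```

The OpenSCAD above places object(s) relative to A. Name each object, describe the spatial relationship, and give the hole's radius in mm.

The subtracted cylinder has r = 12 mm.

A is an open box. The open box has a circular hole through its front wall. The hole's radius is 12 mm.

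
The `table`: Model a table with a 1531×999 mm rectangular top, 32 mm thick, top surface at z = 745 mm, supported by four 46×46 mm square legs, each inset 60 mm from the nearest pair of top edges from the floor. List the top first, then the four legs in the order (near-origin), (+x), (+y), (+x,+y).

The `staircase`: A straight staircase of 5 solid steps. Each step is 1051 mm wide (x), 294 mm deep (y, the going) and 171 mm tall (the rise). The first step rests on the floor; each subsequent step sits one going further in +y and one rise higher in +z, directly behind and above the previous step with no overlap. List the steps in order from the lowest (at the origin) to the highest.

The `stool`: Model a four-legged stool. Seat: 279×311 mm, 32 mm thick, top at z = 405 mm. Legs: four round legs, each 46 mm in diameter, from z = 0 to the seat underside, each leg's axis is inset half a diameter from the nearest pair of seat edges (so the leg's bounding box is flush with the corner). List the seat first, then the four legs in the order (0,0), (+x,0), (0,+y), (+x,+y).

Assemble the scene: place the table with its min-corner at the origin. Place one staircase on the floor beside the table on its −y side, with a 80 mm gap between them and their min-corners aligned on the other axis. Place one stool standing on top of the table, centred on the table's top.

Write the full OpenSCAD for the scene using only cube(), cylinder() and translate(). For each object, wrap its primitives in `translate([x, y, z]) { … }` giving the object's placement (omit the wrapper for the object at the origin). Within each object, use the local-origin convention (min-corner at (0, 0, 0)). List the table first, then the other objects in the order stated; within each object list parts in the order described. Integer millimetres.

translate([0, 0, 713]) cube([1531, 999, 32]);
translate([60, 60, 0]) cube([46, 46, 713]);
translate([1425, 60, 0]) cube([46, 46, 713]);
translate([60, 893, 0]) cube([46, 46, 713]);
translate([1425, 893, 0]) cube([46, 46, 713]);
translate([0, -1550, 0]) {
  cube([1051, 294, 171]);
  translate([0, 294, 171]) cube([1051, 294, 171]);
  translate([0, 588, 342]) cube([1051, 294, 171]);
  translate([0, 882, 513]) cube([1051, 294, 171]);
  translate([0, 1176, 684]) cube([1051, 294, 171]);
}
translate([626, 344, 745]) {
  translate([0, 0, 373]) cube([279, 311, 32]);
  translate([23, 23, 0]) cylinder(h = 373, r = 23);
  translate([256, 23, 0]) cylinder(h = 373, r = 23);
  translate([23, 288, 0]) cylinder(h = 373, r = 23);
  translate([256, 288, 0]) cylinder(h = 373, r = 23);
}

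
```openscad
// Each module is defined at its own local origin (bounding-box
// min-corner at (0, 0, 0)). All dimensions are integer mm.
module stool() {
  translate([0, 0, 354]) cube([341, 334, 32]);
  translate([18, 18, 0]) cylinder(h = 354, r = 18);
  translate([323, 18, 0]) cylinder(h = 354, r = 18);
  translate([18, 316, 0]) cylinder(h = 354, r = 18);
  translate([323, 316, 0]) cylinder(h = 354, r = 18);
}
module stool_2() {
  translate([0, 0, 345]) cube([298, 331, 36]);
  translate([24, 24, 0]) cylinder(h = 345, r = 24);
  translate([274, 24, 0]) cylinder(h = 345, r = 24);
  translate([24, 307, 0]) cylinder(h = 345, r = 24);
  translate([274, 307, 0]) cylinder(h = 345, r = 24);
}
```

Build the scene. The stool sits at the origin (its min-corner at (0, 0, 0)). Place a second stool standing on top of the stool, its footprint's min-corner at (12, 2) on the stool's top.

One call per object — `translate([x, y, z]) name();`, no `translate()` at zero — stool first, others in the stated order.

stool();
translate([12, 2, 386]) stool_2();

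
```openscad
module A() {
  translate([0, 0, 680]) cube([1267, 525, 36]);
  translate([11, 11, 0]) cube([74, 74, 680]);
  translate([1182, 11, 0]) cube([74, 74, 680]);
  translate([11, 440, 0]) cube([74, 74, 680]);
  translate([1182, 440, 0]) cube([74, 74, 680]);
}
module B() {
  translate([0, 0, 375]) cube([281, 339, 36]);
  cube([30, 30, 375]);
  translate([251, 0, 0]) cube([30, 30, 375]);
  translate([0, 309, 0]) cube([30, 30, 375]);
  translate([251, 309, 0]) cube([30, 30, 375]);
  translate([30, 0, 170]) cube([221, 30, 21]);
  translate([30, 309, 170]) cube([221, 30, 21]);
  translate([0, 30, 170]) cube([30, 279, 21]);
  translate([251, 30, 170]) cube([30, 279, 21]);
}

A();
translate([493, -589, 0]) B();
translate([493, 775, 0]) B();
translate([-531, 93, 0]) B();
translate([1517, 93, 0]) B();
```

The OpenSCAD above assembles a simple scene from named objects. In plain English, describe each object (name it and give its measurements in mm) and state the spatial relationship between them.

A is a rectangular dining table. The top is 1267×525×36 mm with its upper surface at z = 716 mm. It stands on four 74×74 mm square legs, each inset 11 mm from the nearest pair of top edges, running from the floor to the underside of the top.

B is a four-legged stool. The seat is a 281×339×36 mm slab whose top surface is at z = 411 mm; four square legs, each 30×30 mm in cross-section, run from the floor (z = 0) to the underside of the seat, each flush with a corner of the seat. Four stretchers, 30 mm wide and 21 mm tall, connect adjacent legs with their undersides at z = 170 mm, each running between the inner faces of the legs it joins and aligned with the legs' outer faces on the other axis.

Four stools sit around the table at the −y, +y, −x, +x sides.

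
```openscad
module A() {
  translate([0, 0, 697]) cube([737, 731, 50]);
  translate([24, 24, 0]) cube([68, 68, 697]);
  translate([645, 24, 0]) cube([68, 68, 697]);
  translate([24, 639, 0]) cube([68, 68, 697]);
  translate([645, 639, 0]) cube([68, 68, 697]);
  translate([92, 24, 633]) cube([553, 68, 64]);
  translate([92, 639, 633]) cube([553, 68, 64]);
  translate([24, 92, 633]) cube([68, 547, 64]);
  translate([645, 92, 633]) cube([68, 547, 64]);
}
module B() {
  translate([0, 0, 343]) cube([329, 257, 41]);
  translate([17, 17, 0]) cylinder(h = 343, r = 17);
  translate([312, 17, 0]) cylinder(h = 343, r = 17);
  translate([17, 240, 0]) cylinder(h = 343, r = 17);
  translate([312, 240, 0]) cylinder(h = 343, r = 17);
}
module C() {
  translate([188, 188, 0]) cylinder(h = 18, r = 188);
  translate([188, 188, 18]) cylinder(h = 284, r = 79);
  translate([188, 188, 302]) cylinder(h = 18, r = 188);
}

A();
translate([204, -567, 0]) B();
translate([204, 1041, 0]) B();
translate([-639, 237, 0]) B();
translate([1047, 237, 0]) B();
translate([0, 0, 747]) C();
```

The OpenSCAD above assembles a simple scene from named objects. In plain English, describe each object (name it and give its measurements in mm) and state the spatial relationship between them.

A is a rectangular dining table. The top is 737×731×50 mm with its upper surface at z = 747 mm. It stands on four 68×68 mm square legs, each inset 24 mm from the nearest pair of top edges, running from the floor to the underside of the top. Four apron rails, 68 mm thick and 64 mm tall, run between adjacent legs with their top edges flush with the underside of the top and their outer faces flush with the legs' outer faces.

B is a four-legged stool. The seat is a 329×257×41 mm slab whose top surface is at z = 384 mm; four round legs, each 34 mm in diameter, run from the floor (z = 0) to the underside of the seat, each leg's axis is inset half a diameter from the nearest pair of seat edges (so the leg's bounding box is flush with the corner).

C is a spool: two coaxial disc flanges of radius 188 mm and thickness 18 mm, joined by a core cylinder of radius 79 mm and height 284 mm. The lower flange rests on z = 0 and the three cylinders share a vertical axis.

Four stools sit around the table at the −y, +y, −x, +x sides. The spool is on top of the table.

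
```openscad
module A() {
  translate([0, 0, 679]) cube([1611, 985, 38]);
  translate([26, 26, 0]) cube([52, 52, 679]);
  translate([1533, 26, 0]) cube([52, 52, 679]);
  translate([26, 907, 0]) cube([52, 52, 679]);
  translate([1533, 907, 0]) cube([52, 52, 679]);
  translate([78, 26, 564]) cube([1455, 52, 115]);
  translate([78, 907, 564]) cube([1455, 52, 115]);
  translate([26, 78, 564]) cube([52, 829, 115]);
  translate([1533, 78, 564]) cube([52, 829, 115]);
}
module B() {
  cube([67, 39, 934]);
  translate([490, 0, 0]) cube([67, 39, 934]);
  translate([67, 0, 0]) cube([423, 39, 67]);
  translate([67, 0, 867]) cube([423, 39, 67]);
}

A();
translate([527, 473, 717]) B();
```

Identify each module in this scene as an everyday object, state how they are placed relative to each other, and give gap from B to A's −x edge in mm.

The picture frame's min-x is at 527; the table's min-x is 0; gap = 527 mm.

A is a table. B is a picture frame. The picture frame is on top of the table, centred. The gap from the picture frame to the table's −x edge is 527 mm.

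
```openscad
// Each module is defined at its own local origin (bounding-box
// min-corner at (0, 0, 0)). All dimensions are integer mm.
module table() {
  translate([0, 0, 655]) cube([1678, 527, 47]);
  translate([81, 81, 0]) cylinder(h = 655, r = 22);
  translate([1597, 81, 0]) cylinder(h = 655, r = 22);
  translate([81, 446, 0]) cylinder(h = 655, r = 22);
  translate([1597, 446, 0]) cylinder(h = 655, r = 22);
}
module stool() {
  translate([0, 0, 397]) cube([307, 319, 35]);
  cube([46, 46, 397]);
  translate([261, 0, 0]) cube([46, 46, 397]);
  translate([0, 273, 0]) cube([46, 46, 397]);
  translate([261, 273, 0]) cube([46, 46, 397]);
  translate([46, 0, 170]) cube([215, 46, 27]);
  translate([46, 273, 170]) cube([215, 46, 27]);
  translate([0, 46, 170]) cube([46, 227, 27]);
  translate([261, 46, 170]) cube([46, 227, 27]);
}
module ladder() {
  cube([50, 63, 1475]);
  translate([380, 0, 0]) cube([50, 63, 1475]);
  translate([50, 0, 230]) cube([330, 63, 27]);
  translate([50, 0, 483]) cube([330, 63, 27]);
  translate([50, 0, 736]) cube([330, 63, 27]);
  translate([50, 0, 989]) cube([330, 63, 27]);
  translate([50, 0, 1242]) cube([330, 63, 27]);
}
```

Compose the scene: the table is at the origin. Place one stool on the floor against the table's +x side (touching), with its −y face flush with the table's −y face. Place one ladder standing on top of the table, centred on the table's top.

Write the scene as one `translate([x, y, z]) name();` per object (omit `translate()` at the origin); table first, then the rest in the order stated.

table();
translate([1678, 0, 0]) stool();
translate([624, 232, 702]) ladder();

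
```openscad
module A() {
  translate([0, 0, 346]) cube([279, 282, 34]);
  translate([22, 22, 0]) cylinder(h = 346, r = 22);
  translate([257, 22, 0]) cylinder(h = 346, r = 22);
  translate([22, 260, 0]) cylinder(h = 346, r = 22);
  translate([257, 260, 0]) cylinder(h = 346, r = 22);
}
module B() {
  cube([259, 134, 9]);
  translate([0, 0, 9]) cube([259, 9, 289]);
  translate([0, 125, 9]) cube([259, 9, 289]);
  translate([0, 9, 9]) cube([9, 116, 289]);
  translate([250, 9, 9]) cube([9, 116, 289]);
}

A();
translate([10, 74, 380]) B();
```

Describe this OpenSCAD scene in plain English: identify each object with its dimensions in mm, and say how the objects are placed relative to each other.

A is a simple wooden stool: a rectangular seat 279 mm (x) by 282 mm (y), 34 mm thick, top face at z = 380 mm, on four round legs, each 44 mm in diameter. The legs rest on z = 0, each leg's axis is inset half a diameter from the nearest pair of seat edges (so the leg's bounding box is flush with the corner).

B is an open storage box with external size 259×134×298 mm and wall thickness 9 mm (the base is also 9 mm thick). The base covers the whole footprint; the four walls stand on the base, with the y-facing walls full-width and the x-facing walls fitting between their inner faces.

The open box is on top of the stool, centred.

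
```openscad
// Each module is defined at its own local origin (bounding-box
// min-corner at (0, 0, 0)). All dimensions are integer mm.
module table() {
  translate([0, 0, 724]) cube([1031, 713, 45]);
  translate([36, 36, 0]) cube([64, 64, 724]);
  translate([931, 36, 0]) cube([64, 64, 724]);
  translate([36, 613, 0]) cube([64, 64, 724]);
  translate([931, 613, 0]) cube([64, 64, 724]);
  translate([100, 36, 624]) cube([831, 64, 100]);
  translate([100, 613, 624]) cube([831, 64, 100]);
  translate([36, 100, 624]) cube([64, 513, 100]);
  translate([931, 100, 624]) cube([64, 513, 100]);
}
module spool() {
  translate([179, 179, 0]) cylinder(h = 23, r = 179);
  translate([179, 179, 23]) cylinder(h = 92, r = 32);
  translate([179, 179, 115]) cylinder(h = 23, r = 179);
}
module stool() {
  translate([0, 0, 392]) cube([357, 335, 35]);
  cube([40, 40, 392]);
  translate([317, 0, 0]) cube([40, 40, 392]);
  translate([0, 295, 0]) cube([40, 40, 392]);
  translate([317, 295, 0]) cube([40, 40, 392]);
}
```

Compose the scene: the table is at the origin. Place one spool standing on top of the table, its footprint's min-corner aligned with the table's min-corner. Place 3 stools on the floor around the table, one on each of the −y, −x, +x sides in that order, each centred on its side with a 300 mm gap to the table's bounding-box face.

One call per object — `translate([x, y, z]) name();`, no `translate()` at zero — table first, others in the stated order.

table();
translate([0, 0, 769]) spool();
translate([337, -635, 0]) stool();
translate([-657, 189, 0]) stool();
translate([1331, 189, 0]) stool();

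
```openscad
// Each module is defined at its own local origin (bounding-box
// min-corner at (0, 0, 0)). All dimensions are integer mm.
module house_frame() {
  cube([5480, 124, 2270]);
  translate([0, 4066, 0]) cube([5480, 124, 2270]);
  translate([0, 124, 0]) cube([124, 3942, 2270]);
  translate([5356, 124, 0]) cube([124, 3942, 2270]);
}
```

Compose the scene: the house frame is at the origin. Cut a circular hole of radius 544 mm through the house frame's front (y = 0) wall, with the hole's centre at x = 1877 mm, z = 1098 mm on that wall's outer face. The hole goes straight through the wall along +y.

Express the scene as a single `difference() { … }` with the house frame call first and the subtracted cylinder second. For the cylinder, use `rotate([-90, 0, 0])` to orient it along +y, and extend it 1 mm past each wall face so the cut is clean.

difference() {
  house_frame();
  translate([1877, -1, 1098]) rotate([-90, 0, 0]) cylinder(h = 126, r = 544);
}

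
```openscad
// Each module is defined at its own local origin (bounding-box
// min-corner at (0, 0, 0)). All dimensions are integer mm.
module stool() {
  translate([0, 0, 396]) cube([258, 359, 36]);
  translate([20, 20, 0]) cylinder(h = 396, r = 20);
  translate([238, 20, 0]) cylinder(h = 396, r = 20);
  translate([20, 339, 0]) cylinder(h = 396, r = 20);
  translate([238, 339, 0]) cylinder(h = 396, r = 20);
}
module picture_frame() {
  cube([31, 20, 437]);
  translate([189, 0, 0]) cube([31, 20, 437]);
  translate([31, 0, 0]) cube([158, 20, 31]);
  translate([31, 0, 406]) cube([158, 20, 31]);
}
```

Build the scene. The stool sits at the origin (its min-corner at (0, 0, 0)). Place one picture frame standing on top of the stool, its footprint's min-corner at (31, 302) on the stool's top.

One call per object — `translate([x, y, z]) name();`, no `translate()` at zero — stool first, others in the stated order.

stool();
translate([31, 302, 432]) picture_frame();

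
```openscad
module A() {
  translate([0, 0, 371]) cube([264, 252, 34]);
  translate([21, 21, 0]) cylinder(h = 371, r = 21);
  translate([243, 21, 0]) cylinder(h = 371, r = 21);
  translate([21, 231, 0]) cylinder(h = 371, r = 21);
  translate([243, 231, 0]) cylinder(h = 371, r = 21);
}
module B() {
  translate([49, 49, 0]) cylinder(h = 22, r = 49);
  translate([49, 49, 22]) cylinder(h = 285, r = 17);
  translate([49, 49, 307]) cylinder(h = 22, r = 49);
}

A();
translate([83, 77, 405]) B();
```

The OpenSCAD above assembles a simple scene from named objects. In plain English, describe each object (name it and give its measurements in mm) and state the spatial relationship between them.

A is a four-legged stool. The seat is 264×252 mm, 34 mm thick, top at z = 405 mm. It stands on four round legs, each 42 mm in diameter, from z = 0 to the seat underside, each leg's axis is inset half a diameter from the nearest pair of seat edges (so the leg's bounding box is flush with the corner).

B is a spool: two coaxial disc flanges of radius 49 mm and thickness 22 mm, joined by a core cylinder of radius 17 mm and height 285 mm. The lower flange rests on z = 0 and the three cylinders share a vertical axis.

The spool is on top of the stool, centred.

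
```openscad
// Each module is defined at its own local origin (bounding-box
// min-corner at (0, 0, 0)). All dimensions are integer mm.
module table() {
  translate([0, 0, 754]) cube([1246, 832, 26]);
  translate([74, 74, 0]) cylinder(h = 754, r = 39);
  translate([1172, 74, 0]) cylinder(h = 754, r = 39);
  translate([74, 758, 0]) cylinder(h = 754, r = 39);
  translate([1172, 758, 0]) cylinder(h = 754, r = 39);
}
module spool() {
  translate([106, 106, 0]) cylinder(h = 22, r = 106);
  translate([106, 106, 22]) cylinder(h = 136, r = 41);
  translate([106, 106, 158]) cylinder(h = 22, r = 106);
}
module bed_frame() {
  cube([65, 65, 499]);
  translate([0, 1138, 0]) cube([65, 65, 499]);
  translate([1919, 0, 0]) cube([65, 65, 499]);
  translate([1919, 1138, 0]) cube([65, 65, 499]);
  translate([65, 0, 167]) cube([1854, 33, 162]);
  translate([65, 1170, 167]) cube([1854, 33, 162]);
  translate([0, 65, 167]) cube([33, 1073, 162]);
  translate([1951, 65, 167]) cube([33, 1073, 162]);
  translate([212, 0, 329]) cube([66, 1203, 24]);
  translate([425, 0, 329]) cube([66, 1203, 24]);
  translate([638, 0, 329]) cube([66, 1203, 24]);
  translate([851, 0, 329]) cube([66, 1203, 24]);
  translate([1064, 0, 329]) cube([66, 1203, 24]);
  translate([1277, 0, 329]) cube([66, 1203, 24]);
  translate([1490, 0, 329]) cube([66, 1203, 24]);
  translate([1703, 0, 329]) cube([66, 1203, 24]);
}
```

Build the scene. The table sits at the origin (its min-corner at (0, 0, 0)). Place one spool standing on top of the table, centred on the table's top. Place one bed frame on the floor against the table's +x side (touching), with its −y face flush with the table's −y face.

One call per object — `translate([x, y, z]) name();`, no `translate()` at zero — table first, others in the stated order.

table();
translate([517, 310, 780]) spool();
translate([1246, 0, 0]) bed_frame();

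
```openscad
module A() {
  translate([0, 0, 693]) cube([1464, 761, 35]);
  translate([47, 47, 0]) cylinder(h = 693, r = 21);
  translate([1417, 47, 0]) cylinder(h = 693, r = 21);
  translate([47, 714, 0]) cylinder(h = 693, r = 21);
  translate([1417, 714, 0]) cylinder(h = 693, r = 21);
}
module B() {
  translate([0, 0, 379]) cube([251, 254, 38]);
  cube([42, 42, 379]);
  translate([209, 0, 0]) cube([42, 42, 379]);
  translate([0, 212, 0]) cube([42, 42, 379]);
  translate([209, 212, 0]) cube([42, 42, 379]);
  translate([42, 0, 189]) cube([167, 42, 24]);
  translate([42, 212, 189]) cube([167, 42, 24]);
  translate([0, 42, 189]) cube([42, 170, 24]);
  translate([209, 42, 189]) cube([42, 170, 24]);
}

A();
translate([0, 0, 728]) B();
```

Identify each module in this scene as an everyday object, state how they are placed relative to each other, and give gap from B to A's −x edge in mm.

The stool's min-x is at 0; the table's min-x is 0; gap = 0 mm.

A is a table. B is a stool. The stool is on top of the table. The gap from the stool to the table's −x edge is 0 mm.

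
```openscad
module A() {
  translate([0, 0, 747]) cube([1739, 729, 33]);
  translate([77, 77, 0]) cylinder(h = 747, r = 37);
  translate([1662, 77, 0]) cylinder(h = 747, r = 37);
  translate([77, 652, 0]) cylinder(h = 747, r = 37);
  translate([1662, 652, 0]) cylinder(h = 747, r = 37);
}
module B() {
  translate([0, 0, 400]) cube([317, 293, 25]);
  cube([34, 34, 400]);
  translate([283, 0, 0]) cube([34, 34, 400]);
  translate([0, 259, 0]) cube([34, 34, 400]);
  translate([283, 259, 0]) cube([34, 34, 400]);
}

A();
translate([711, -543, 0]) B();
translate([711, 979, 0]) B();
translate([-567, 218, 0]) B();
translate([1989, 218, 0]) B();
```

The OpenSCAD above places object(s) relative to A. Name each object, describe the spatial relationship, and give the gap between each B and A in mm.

Each stool's nearest face is 250 mm from the table's bounding box.

A is a table. B is a stool. Four stools sit around the table at the −y, +y, −x, +x sides. The gap between each stool and the table is 250 mm.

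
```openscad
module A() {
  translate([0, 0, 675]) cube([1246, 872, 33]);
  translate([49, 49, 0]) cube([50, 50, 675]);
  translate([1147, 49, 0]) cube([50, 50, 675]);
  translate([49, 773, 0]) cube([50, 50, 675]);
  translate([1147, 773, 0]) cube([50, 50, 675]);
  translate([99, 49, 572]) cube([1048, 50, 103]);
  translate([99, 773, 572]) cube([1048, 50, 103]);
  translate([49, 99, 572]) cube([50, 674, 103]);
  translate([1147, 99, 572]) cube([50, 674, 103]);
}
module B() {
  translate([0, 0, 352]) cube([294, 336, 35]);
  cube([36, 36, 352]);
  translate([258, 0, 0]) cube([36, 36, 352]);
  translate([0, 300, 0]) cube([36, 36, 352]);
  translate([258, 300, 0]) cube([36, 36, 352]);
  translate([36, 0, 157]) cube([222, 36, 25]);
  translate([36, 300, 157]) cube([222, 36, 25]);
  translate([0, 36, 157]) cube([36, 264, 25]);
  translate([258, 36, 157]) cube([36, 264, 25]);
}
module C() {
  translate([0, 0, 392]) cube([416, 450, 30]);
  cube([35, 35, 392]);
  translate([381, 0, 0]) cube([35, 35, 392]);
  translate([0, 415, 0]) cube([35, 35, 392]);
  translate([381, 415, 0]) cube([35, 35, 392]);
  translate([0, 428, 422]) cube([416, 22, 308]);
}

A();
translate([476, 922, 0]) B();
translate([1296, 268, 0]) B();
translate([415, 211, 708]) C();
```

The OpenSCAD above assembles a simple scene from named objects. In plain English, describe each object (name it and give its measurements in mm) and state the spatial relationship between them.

A is a table: top 1246 mm (x) × 872 mm (y), 33 mm thick, upper face at z = 708 mm, on four 50×50 mm square legs, each inset 49 mm from the nearest pair of top edges, running from z = 0 to the bottom of the top. Four apron rails, 50 mm thick and 103 mm tall, run between adjacent legs with their top edges flush with the underside of the top and their outer faces flush with the legs' outer faces.

B is a four-legged stool. The seat is a 294×336×35 mm slab whose top surface is at z = 387 mm; four square legs, each 36×36 mm in cross-section, run from the floor (z = 0) to the underside of the seat, each flush with a corner of the seat. Four stretchers, 36 mm wide and 25 mm tall, connect adjacent legs with their undersides at z = 157 mm, each running between the inner faces of the legs it joins and aligned with the legs' outer faces on the other axis.

C is a chair: 416×450 mm seat, 30 mm thick, top at z = 422 mm, on four 35 mm square corner legs flush with the seat edges. A 22 mm thick backrest slab spans the full seat width, extending 308 mm above the seat top, its back face flush with the seat's +y edge.

Two stools sit around the table at the +y, +x sides. The chair is on top of the table, centred.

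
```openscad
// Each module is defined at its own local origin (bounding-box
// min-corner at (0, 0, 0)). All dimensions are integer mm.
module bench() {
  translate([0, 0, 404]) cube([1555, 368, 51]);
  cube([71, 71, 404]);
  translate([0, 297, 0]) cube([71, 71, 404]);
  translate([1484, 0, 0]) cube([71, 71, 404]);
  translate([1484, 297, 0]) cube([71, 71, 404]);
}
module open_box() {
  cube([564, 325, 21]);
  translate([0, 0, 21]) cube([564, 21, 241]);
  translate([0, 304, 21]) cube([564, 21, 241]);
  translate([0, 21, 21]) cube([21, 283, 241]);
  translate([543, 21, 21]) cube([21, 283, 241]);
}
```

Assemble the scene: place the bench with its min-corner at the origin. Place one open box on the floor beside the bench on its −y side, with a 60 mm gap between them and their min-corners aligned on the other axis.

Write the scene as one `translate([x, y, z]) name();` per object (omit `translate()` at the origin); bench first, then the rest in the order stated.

bench();
translate([0, -385, 0]) open_box();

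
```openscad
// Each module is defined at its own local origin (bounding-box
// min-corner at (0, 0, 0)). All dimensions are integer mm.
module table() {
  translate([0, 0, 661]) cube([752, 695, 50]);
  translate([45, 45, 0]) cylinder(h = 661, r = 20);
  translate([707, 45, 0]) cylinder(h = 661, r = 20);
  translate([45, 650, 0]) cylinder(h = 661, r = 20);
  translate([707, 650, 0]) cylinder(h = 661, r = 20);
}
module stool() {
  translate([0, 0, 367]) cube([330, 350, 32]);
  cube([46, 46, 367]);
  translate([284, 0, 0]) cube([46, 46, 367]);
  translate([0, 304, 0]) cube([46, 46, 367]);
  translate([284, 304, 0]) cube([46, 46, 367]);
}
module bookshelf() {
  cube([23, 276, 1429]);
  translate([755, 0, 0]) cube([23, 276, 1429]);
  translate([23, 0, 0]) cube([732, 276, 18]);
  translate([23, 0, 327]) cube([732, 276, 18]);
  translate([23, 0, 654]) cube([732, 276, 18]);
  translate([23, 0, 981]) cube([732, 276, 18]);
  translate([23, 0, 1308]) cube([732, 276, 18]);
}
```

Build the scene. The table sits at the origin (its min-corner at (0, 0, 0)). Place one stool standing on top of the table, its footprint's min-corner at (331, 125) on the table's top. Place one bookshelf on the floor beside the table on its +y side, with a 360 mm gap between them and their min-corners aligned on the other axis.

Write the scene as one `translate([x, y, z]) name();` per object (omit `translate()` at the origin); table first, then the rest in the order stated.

table();
translate([331, 125, 711]) stool();
translate([0, 1055, 0]) bookshelf();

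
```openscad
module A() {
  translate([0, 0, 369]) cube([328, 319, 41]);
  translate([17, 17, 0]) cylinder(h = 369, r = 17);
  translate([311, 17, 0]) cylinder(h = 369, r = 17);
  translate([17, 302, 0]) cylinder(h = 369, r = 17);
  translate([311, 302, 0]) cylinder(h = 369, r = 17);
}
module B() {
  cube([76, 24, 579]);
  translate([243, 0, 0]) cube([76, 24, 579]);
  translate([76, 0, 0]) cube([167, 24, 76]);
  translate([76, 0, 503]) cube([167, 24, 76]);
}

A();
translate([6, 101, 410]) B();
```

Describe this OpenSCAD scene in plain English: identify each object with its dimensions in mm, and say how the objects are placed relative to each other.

A is a simple wooden stool: a rectangular seat 328 mm (x) by 319 mm (y), 41 mm thick, top face at z = 410 mm, on four round legs, each 34 mm in diameter. The legs rest on z = 0, each leg's axis is inset half a diameter from the nearest pair of seat edges (so the leg's bounding box is flush with the corner).

B is a picture frame with a 167×427 mm rectangular opening (x by z) and a uniform 76 mm border on every side. Frame depth is 24 mm along y. It is built from two vertical stiles running the full outside height and two horizontal rails spanning the gap between the stiles.

The picture frame is on top of the stool.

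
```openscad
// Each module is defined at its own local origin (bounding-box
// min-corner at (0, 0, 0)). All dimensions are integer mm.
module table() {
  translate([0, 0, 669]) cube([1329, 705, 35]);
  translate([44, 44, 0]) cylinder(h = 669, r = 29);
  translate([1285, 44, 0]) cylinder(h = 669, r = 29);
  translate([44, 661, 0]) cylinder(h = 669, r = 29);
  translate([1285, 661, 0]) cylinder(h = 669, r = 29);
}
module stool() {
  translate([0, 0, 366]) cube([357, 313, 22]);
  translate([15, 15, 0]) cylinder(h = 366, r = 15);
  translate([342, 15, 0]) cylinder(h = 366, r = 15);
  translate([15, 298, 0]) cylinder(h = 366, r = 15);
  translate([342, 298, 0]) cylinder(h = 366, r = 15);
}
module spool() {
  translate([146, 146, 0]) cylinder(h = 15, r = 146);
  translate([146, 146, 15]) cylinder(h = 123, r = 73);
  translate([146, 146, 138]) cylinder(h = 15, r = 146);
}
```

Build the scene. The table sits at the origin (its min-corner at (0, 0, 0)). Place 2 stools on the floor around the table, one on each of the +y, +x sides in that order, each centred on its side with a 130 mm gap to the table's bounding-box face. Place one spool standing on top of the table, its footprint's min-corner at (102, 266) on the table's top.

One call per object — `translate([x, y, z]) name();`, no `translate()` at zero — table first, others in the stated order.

table();
translate([486, 835, 0]) stool();
translate([1459, 196, 0]) stool();
translate([102, 266, 704]) spool();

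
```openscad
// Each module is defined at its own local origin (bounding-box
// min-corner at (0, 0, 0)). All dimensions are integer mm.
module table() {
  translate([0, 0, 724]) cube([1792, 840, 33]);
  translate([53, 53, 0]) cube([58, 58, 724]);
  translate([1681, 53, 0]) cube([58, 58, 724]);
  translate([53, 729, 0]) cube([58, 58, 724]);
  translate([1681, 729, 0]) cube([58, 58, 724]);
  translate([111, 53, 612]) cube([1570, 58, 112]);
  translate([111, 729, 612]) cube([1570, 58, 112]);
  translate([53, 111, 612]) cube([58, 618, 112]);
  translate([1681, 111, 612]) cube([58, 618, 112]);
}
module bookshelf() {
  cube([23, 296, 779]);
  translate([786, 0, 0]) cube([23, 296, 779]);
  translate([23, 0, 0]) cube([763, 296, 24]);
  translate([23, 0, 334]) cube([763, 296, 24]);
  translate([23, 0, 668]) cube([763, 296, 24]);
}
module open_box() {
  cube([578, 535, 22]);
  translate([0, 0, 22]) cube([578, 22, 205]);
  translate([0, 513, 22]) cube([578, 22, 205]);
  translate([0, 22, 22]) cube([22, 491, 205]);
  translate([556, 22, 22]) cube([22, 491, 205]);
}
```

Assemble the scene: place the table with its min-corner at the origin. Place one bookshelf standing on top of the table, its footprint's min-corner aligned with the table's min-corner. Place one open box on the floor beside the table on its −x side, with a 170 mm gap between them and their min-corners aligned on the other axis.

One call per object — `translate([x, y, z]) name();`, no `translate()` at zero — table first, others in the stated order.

table();
translate([0, 0, 757]) bookshelf();
translate([-748, 0, 0]) open_box();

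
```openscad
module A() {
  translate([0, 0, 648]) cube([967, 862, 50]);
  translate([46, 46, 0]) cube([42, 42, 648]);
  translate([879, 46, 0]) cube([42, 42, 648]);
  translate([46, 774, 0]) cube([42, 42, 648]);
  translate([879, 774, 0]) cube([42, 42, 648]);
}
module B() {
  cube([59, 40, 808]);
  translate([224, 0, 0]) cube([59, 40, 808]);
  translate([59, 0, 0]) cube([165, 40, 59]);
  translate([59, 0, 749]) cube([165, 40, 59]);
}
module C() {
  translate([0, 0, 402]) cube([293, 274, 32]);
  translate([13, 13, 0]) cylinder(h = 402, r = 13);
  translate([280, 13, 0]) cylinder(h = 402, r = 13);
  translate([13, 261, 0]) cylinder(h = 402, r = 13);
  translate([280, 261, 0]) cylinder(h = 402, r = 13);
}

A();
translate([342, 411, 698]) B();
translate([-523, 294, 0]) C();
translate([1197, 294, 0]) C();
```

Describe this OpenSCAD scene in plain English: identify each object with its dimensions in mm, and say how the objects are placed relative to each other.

A is a table: top 967 mm (x) × 862 mm (y), 50 mm thick, upper face at z = 698 mm, on four 42×42 mm square legs, each inset 46 mm from the nearest pair of top edges, running from z = 0 to the bottom of the top.

B is a picture frame with a 165×690 mm rectangular opening (x by z) and a uniform 59 mm border on every side. Frame depth is 40 mm along y. It is built from two vertical stiles running the full outside height and two horizontal rails spanning the gap between the stiles.

C is a four-legged stool. The seat is a 293×274×32 mm slab whose top surface is at z = 434 mm; four round legs, each 26 mm in diameter, run from the floor (z = 0) to the underside of the seat, each leg's axis is inset half a diameter from the nearest pair of seat edges (so the leg's bounding box is flush with the corner).

The picture frame is on top of the table, centred. Two stools sit around the table at the −x, +x sides.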